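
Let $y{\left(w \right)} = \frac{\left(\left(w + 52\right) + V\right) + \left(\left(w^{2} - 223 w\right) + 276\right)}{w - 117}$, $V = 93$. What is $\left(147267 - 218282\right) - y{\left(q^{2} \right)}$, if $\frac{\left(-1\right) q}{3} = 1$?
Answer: $- \frac{1917779}{27} \approx -71029.0$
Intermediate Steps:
$q = -3$ ($q = \left(-3\right) 1 = -3$)
$y{\left(w \right)} = \frac{421 + w^{2} - 222 w}{-117 + w}$ ($y{\left(w \right)} = \frac{\left(\left(w + 52\right) + 93\right) + \left(\left(w^{2} - 223 w\right) + 276\right)}{w - 117} = \frac{\left(\left(52 + w\right) + 93\right) + \left(276 + w^{2} - 223 w\right)}{-117 + w} = \frac{\left(145 + w\right) + \left(276 + w^{2} - 223 w\right)}{-117 + w} = \frac{421 + w^{2} - 222 w}{-117 + w}$)
$\left(147267 - 218282\right) - y{\left(q^{2} \right)} = \left(147267 - 218282\right) - \frac{421 + \left(\left(-3\right)^{2}\right)^{2} - 222 \left(-3\right)^{2}}{-117 + \left(-3\right)^{2}} = \left(147267 - 218282\right) - \frac{421 + 9^{2} - 1998}{-117 + 9} = -71015 - \frac{421 + 81 - 1998}{-108} = -71015 - \left(- \frac{1}{108}\right) \left(-1496\right) = -71015 - \frac{374}{27} = - \frac{1917779}{27}$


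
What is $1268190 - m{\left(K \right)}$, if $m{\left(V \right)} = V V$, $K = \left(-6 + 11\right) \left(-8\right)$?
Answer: $1266590$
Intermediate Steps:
$K = -40$ ($K = 5 \left(-8\right) = -40$)
$m{\left(V \right)} = V^{2}$
$1268190 - m{\left(K \right)} = 1268190 - \left(-40\right)^{2} = 1268190 - 1600 = 1266590$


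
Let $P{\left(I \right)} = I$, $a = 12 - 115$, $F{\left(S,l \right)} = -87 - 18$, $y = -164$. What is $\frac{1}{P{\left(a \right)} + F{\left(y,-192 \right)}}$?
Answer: $- \frac{1}{208} \approx -0.0048077$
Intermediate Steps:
$F{\left(S,l \right)} = -105$
$a = -103$ ($a = 12 - 115 = -103$)
$\frac{1}{P{\left(a \right)} + F{\left(y,-192 \right)}} = \frac{1}{-103 - 105} = \frac{1}{-208} = - \frac{1}{208}$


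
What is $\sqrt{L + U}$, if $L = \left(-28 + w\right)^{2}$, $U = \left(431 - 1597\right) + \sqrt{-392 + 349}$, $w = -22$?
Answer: $\sqrt{1334 + i \sqrt{43}} \approx 36.524 + 0.08977 i$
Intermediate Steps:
$U = -1166 + i \sqrt{43}$ ($U = -1166 + \sqrt{-43} = -1166 + i \sqrt{43} \approx -1166.0 + 6.5574 i$)
$L = 2500$ ($L = \left(-28 - 22\right)^{2} = \left(-50\right)^{2} = 2500$)
$\sqrt{L + U} = \sqrt{2500 - \left(1166 - i \sqrt{43}\right)} = \sqrt{1334 + i \sqrt{43}}$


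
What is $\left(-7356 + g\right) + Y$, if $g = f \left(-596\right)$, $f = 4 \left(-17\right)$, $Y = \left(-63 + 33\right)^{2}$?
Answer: $34072$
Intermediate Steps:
$Y = 900$ ($Y = \left(-30\right)^{2} = 900$)
$f = -68$
$g = 40528$ ($g = \left(-68\right) \left(-596\right) = 40528$)
$\left(-7356 + g\right) + Y = \left(-7356 + 40528\right) + 900 = 33172 + 900 = 34072$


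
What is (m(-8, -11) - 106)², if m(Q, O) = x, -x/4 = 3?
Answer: 13924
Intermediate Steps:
x = -12 (x = -4*3 = -12)
m(Q, O) = -12
(m(-8, -11) - 106)² = (-12 - 106)² = (-118)² = 13924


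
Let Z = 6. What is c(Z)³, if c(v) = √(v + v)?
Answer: 24*√3 ≈ 41.569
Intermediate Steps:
c(v) = √2*√v (c(v) = √(2*v) = √2*√v)
c(Z)³ = (√2*√6)³ = (2*√3)³ = 24*√3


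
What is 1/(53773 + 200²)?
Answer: 1/93773 ≈ 1.0664e-5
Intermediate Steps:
1/(53773 + 200²) = 1/(53773 + 40000) = 1/93773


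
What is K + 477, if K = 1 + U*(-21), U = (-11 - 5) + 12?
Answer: 562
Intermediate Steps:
U = -4 (U = -16 + 12 = -4)
K = 85 (K = 1 - 4*(-21) = 1 + 84 = 85)
K + 477 = 85 + 477 = 562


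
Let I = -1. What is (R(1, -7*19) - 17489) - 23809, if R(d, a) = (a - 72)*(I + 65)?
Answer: -54418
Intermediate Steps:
R(d, a) = -4608 + 64*a (R(d, a) = (a - 72)*(-1 + 65) = (-72 + a)*64 = -4608 + 64*a)
(R(1, -7*19) - 17489) - 23809 = ((-4608 + 64*(-7*19)) - 17489) - 23809 = ((-4608 + 64*(-133)) - 17489) - 23809 = ((-4608 - 8512) - 17489) - 23809 = (-13120 - 17489) - 23809 = -30609 - 23809 = -54418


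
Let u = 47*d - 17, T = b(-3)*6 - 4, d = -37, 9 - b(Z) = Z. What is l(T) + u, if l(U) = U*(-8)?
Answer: -2300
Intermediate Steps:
b(Z) = 9 - Z
T = 68 (T = (9 - 1*(-3))*6 - 4 = (9 + 3)*6 - 4 = 12*6 - 4 = 72 - 4 = 68)
l(U) = -8*U
u = -1756 (u = 47*(-37) - 17 = -1739 - 17 = -1756)
l(T) + u = -8*68 - 1756 = -544 - 1756 = -2300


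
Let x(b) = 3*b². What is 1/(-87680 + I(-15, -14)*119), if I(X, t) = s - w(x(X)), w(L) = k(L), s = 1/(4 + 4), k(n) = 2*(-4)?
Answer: -8/693705 ≈ -1.1532e-5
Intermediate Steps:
k(n) = -8
s = ⅛ (s = 1/8 = ⅛ ≈ 0.12500)
w(L) = -8
I(X, t) = 65/8 (I(X, t) = ⅛ - 1*(-8) = ⅛ + 8 = 65/8)
1/(-87680 + I(-15, -14)*119) = 1/(-87680 + (65/8)*119) = 1/(-87680 + 7735/8) = 1/(-693705/8) = -8/693705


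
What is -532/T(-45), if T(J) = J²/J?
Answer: 532/45 ≈ 11.822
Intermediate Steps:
T(J) = J
-532/T(-45) = -532/(-45) = -532*(-1/45) = 532/45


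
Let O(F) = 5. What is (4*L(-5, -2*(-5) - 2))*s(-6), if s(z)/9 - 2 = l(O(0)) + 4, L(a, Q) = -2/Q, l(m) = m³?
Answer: -1179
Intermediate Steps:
s(z) = 1179 (s(z) = 18 + 9*(5³ + 4) = 18 + 9*(125 + 4) = 18 + 9*129 = 18 + 1161 = 1179)
(4*L(-5, -2*(-5) - 2))*s(-6) = (4*(-2/(-2*(-5) - 2)))*1179 = (4*(-2/(10 - 2)))*1179 = (4*(-2/8))*1179 = (4*(-2*⅛))*1179 = (4*(-¼))*1179 = -1*1179 = -1179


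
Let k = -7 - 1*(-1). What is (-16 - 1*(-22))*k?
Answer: -36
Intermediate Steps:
k = -6 (k = -7 + 1 = -6)
(-16 - 1*(-22))*k = (-16 - 1*(-22))*(-6) = (-16 + 22)*(-6) = 6*(-6) = -36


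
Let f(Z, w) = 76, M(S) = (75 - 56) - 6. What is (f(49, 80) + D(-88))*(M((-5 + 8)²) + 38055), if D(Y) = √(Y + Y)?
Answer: 2893168 + 152272*I*√11 ≈ 2.8932e+6 + 5.0503e+5*I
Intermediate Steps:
M(S) = 13 (M(S) = 19 - 6 = 13)
D(Y) = √2*√Y (D(Y) = √(2*Y) = √2*√Y)
(f(49, 80) + D(-88))*(M((-5 + 8)²) + 38055) = (76 + √2*√(-88))*(13 + 38055) = (76 + √2*(2*I*√22))*38068 = (76 + 4*I*√11)*38068 = 2893168 + 152272*I*√11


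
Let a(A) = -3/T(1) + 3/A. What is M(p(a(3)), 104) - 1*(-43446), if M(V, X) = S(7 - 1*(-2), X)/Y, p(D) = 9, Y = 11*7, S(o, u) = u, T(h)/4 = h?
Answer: 3345446/77 ≈ 43447.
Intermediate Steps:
T(h) = 4*h
a(A) = -3/4 + 3/A (a(A) = -3/(4*1) + 3/A = -3/4 + 3/A)
Y = 77
M(V, X) = X/77
M(p(a(3)), 104) - 1*(-43446) = (1/77)*104 - 1*(-43446) = 104/77 + 43446 = 3345446/77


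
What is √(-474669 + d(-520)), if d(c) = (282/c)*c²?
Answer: I*√621309 ≈ 788.23*I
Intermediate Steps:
d(c) = 282*c
√(-474669 + d(-520)) = √(-474669 + 282*(-520)) = √(-474669 - 146640) = √(-621309) = I*√621309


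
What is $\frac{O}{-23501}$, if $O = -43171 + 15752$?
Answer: $\frac{27419}{23501} \approx 1.1667$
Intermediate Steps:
$O = -27419$
$\frac{O}{-23501} = - \frac{27419}{-23501} = \left(-27419\right) \left(- \frac{1}{23501}\right) = \frac{27419}{23501}$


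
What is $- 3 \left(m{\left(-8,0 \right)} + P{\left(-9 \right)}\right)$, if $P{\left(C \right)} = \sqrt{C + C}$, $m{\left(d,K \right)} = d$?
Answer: $24 - 9 i \sqrt{2} \approx 24.0 - 12.728 i$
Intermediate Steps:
$P{\left(C \right)} = \sqrt{2} \sqrt{C}$ ($P{\left(C \right)} = \sqrt{2 C} = \sqrt{2} \sqrt{C}$)
$- 3 \left(m{\left(-8,0 \right)} + P{\left(-9 \right)}\right) = - 3 \left(-8 + \sqrt{2} \sqrt{-9}\right) = - 3 \left(-8 + \sqrt{2} \cdot 3 i\right) = - 3 \left(-8 + 3 i \sqrt{2}\right) = 24 - 9 i \sqrt{2}$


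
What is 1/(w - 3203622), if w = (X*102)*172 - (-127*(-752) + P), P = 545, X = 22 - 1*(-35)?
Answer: -1/2299663 ≈ -4.3485e-7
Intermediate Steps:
X = 57 (X = 22 + 35 = 57)
w = 903959 (w = (57*102)*172 - (-127*(-752) + 545) = 5814*172 - (95504 + 545) = 1000008 - 1*96049 = 1000008 - 96049 = 903959)
1/(w - 3203622) = 1/(903959 - 3203622) = 1/(-2299663) = -1/2299663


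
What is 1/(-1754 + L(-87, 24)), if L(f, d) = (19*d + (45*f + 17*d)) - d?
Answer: -1/4829 ≈ -0.00020708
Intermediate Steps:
L(f, d) = 35*d + 45*f (L(f, d) = (19*d + (17*d + 45*f)) - d = (36*d + 45*f) - d = 35*d + 45*f)
1/(-1754 + L(-87, 24)) = 1/(-1754 + (35*24 + 45*(-87))) = 1/(-1754 + (840 - 3915)) = 1/(-1754 - 3075) = 1/(-4829) = -1/4829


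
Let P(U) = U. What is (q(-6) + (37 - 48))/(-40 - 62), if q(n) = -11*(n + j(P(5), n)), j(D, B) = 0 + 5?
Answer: 0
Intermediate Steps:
j(D, B) = 5
q(n) = -55 - 11*n (q(n) = -11*(n + 5) = -11*(5 + n) = -55 - 11*n)
(q(-6) + (37 - 48))/(-40 - 62) = ((-55 - 11*(-6)) + (37 - 48))/(-40 - 62) = ((-55 + 66) - 11)/(-102) = (11 - 11)*(-1/102) = 0*(-1/102) = 0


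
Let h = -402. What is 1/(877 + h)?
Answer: 1/475 ≈ 0.0021053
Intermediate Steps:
1/(877 + h) = 1/(877 - 402) = 1/475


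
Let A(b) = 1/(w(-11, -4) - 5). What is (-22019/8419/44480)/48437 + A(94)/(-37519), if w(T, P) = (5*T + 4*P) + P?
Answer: 225905722407/680540192220967360 ≈ 3.3195e-7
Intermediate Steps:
w(T, P) = 5*P + 5*T (w(T, P) = (4*P + 5*T) + P = 5*P + 5*T)
A(b) = -1/80 (A(b) = 1/((5*(-4) + 5*(-11)) - 5) = 1/((-20 - 55) - 5) = 1/(-75 - 5) = 1/(-80) = -1/80)
(-22019/8419/44480)/48437 + A(94)/(-37519) = (-22019/8419/44480)/48437 - 1/80/(-37519) = (-22019*1/8419*(1/44480))*(1/48437) - 1/80*(-1/37519) = -22019/8419*1/44480*(1/48437) + 1/3001520 = -22019/374477120*1/48437 + 1/3001520 = -22019/18138548261440 + 1/3001520 = 225905722407/680540192220967360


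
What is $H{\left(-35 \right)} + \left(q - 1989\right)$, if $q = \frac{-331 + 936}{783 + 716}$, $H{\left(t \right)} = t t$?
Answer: $- \frac{1144631}{1499} \approx -763.6$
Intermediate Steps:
$H{\left(t \right)} = t^{2}$
$q = \frac{605}{1499} \approx 0.4036$
$H{\left(-35 \right)} + \left(q - 1989\right) = \left(-35\right)^{2} + \left(\frac{605}{1499} - 1989\right) = 1225 + \left(\frac{605}{1499} - 1989\right) = 1225 - \frac{2980906}{1499} = - \frac{1144631}{1499}$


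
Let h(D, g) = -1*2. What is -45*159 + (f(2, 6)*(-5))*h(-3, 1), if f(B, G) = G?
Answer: -7095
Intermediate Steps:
h(D, g) = -2
-45*159 + (f(2, 6)*(-5))*h(-3, 1) = -45*159 + (6*(-5))*(-2) = -7155 - 30*(-2) = -7155 + 60 = -7095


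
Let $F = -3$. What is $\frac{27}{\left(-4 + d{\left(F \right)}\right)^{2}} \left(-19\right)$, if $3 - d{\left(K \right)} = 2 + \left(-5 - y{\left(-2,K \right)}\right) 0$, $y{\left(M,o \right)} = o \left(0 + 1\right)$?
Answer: $-57$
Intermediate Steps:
$y{\left(M,o \right)} = o$ ($y{\left(M,o \right)} = o 1 = o$)
$d{\left(K \right)} = 1$ ($d{\left(K \right)} = 3 - \left(2 + \left(-5 - K\right) 0\right) = 3 - \left(2 + 0\right) = 3 - 2 = 1$)
$\frac{27}{\left(-4 + d{\left(F \right)}\right)^{2}} \left(-19\right) = \frac{27}{\left(-4 + 1\right)^{2}} \left(-19\right) = \frac{27}{\left(-3\right)^{2}} \left(-19\right) = \frac{27}{9} \left(-19\right) = 27 \cdot \frac{1}{9} \left(-19\right) = 3 \left(-19\right) = -57$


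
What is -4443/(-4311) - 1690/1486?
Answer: -113882/1067691 ≈ -0.10666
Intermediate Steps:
-4443/(-4311) - 1690/1486 = -4443*(-1/4311) - 1690*1/1486 = 1481/1437 - 845/743 = -113882/1067691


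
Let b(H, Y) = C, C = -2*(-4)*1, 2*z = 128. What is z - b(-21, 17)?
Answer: 56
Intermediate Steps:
z = 64 (z = (½)*128 = 64)
C = 8 (C = 8*1 = 8)
b(H, Y) = 8
z - b(-21, 17) = 64 - 1*8 = 64 - 8 = 56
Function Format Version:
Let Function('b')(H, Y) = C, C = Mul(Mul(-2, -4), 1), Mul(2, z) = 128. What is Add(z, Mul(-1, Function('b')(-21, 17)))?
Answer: 56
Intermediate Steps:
z = 64 (z = Mul(Rational(1, 2), 128) = 64)
C = 8 (C = Mul(8, 1) = 8)
Function('b')(H, Y) = 8
Add(z, Mul(-1, Function('b')(-21, 17))) = Add(64, Mul(-1, 8)) = Add(64, -8) = 56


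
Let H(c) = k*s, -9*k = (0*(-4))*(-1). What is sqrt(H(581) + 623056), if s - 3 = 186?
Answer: 4*sqrt(38941) ≈ 789.34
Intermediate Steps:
s = 189 (s = 3 + 186 = 189)
k = 0 (k = -0*(-4)*(-1)/9 = -0*(-1) = -1/9*0 = 0)
H(c) = 0 (H(c) = 0*189 = 0)
sqrt(H(581) + 623056) = sqrt(0 + 623056) = sqrt(623056) = 4*sqrt(38941)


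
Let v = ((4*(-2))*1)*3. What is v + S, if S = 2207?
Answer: 2183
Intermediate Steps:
v = -24 (v = -8*1*3 = -8*3 = -24)
v + S = -24 + 2207 = 2183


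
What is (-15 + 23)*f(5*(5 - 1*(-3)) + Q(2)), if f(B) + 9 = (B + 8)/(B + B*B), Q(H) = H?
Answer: -64816/903 ≈ -71.779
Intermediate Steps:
f(B) = -9 + (8 + B)/(B + B**2) (f(B) = -9 + (B + 8)/(B + B*B) = -9 + (8 + B)/(B + B**2))
(-15 + 23)*f(5*(5 - 1*(-3)) + Q(2)) = (-15 + 23)*((8 - 9*(5*(5 - 1*(-3)) + 2)**2 - 8*(5*(5 - 1*(-3)) + 2))/((5*(5 - 1*(-3)) + 2)*(1 + (5*(5 - 1*(-3)) + 2)))) = 8*((8 - 9*(5*(5 + 3) + 2)**2 - 8*(5*(5 + 3) + 2))/((5*(5 + 3) + 2)*(1 + (5*(5 + 3) + 2)))) = 8*((8 - 9*(5*8 + 2)**2 - 8*(5*8 + 2))/((5*8 + 2)*(1 + (5*8 + 2)))) = 8*((8 - 9*(40 + 2)**2 - 8*(40 + 2))/((40 + 2)*(1 + (40 + 2)))) = 8*((8 - 9*42**2 - 8*42)/(42*(1 + 42))) = 8*((1/42)*(8 - 9*1764 - 336)/43) = 8*((1/42)*(1/43)*(8 - 15876 - 336)) = 8*((1/42)*(1/43)*(-16204)) = 8*(-8102/903) = -64816/903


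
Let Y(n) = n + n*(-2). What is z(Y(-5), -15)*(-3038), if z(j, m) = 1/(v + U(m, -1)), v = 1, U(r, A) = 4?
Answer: -3038/5 ≈ -607.60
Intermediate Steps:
Y(n) = -n (Y(n) = n - 2*n = -n)
z(j, m) = ⅕ (z(j, m) = 1/(1 + 4) = 1/5 = ⅕)
z(Y(-5), -15)*(-3038) = (⅕)*(-3038) = -3038/5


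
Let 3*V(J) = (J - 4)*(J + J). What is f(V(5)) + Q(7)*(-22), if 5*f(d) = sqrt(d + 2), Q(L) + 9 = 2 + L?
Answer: 4*sqrt(3)/15 ≈ 0.46188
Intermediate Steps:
Q(L) = -7 + L (Q(L) = -9 + (2 + L) = -7 + L)
V(J) = 2*J*(-4 + J)/3 (V(J) = ((J - 4)*(J + J))/3 = ((-4 + J)*(2*J))/3 = (2*J*(-4 + J))/3 = 2*J*(-4 + J)/3)
f(d) = sqrt(2 + d)/5 (f(d) = sqrt(d + 2)/5 = sqrt(2 + d)/5)
f(V(5)) + Q(7)*(-22) = sqrt(2 + (2/3)*5*(-4 + 5))/5 + (-7 + 7)*(-22) = sqrt(2 + (2/3)*5*1)/5 + 0*(-22) = sqrt(2 + 10/3)/5 + 0 = sqrt(16/3)/5 + 0 = (4*sqrt(3)/3)/5 + 0 = 4*sqrt(3)/15 + 0 = 4*sqrt(3)/15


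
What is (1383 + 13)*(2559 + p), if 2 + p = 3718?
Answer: 8759900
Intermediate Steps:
p = 3716 (p = -2 + 3718 = 3716)
(1383 + 13)*(2559 + p) = (1383 + 13)*(2559 + 3716) = 1396*6275 = 8759900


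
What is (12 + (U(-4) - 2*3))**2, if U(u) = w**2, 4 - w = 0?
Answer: 484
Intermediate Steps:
w = 4 (w = 4 - 1*0 = 4 + 0 = 4)
U(u) = 16 (U(u) = 4**2 = 16)
(12 + (U(-4) - 2*3))**2 = (12 + (16 - 2*3))**2 = (12 + (16 - 6))**2 = (12 + 10)**2 = 22**2 = 484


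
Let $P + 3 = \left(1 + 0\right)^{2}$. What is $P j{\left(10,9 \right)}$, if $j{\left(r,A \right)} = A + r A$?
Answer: $-198$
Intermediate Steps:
$j{\left(r,A \right)} = A + A r$
$P = -2$ ($P = -3 + \left(1 + 0\right)^{2} = -3 + 1^{2} = -3 + 1 = -2$)
$P j{\left(10,9 \right)} = - 2 \cdot 9 \left(1 + 10\right) = - 2 \cdot 9 \cdot 11 = \left(-2\right) 99 = -198$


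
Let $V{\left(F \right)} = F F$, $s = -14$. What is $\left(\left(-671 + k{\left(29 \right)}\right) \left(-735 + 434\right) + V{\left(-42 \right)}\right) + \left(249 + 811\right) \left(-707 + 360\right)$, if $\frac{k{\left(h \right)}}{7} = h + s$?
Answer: $-195690$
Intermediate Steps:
$k{\left(h \right)} = -98 + 7 h$ ($k{\left(h \right)} = 7 \left(h - 14\right) = 7 \left(-14 + h\right) = -98 + 7 h$)
$V{\left(F \right)} = F^{2}$
$\left(\left(-671 + k{\left(29 \right)}\right) \left(-735 + 434\right) + V{\left(-42 \right)}\right) + \left(249 + 811\right) \left(-707 + 360\right) = \left(\left(-671 + \left(-98 + 7 \cdot 29\right)\right) \left(-735 + 434\right) + \left(-42\right)^{2}\right) + \left(249 + 811\right) \left(-707 + 360\right) = \left(\left(-671 + \left(-98 + 203\right)\right) \left(-301\right) + 1764\right) + 1060 \left(-347\right) = \left(\left(-671 + 105\right) \left(-301\right) + 1764\right) - 367820 = \left(\left(-566\right) \left(-301\right) + 1764\right) - 367820 = \left(170366 + 1764\right) - 367820 = 172130 - 367820 = -195690$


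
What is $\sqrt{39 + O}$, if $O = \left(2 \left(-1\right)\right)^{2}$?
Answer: $\sqrt{43} \approx 6.5574$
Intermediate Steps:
$O = 4$ ($O = \left(-2\right)^{2} = 4$)
$\sqrt{39 + O} = \sqrt{39 + 4} = \sqrt{43}$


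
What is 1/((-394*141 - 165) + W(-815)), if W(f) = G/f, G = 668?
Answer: -815/45411653 ≈ -1.7947e-5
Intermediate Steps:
W(f) = 668/f
1/((-394*141 - 165) + W(-815)) = 1/((-394*141 - 165) + 668/(-815)) = 1/((-55554 - 165) + 668*(-1/815)) = 1/(-55719 - 668/815) = 1/(-45411653/815) = -815/45411653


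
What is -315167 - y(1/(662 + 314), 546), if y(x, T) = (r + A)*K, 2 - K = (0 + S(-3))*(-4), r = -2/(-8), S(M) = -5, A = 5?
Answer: -630145/2 ≈ -3.1507e+5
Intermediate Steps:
r = 1/4 (r = -2*(-1/8) = 1/4 ≈ 0.25000)
K = -18 (K = 2 - (0 - 5)*(-4) = 2 - (-5)*(-4) = 2 - 1*20 = 2 - 20 = -18)
y(x, T) = -189/2 (y(x, T) = (1/4 + 5)*(-18) = (21/4)*(-18) = -189/2)
-315167 - y(1/(662 + 314), 546) = -315167 - 1*(-189/2) = -315167 + 189/2 = -630145/2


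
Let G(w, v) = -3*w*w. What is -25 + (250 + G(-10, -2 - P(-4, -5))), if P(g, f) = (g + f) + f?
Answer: -75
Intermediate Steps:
P(g, f) = g + 2*f (P(g, f) = (f + g) + f = g + 2*f)
G(w, v) = -3*w²
-25 + (250 + G(-10, -2 - P(-4, -5))) = -25 + (250 - 3*(-10)²) = -25 + (250 - 3*100) = -25 + (250 - 300) = -25 - 50 = -75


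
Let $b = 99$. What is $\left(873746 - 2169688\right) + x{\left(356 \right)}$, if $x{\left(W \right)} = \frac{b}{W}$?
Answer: $- \frac{461355253}{356} \approx -1.2959 \cdot 10^{6}$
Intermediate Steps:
$x{\left(W \right)} = \frac{99}{W}$
$\left(873746 - 2169688\right) + x{\left(356 \right)} = \left(873746 - 2169688\right) + \frac{99}{356} = -1295942 + 99 \cdot \frac{1}{356} = -1295942 + \frac{99}{356} = - \frac{461355253}{356}$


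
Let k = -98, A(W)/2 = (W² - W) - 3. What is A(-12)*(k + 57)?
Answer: -12546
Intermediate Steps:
A(W) = -6 - 2*W + 2*W² (A(W) = 2*((W² - W) - 3) = 2*(-3 + W² - W) = -6 - 2*W + 2*W²)
A(-12)*(k + 57) = (-6 - 2*(-12) + 2*(-12)²)*(-98 + 57) = (-6 + 24 + 2*144)*(-41) = (-6 + 24 + 288)*(-41) = 306*(-41) = -12546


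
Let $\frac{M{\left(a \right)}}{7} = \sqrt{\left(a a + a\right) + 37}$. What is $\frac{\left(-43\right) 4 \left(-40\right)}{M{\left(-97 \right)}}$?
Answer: $\frac{6880 \sqrt{9349}}{65443} \approx 10.165$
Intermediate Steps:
$M{\left(a \right)} = 7 \sqrt{37 + a + a^{2}}$ ($M{\left(a \right)} = 7 \sqrt{\left(a a + a\right) + 37} = 7 \sqrt{\left(a^{2} + a\right) + 37} = 7 \sqrt{\left(a + a^{2}\right) + 37} = 7 \sqrt{37 + a + a^{2}}$)
$\frac{\left(-43\right) 4 \left(-40\right)}{M{\left(-97 \right)}} = \frac{\left(-43\right) 4 \left(-40\right)}{7 \sqrt{37 - 97 + \left(-97\right)^{2}}} = \frac{\left(-172\right) \left(-40\right)}{7 \sqrt{37 - 97 + 9409}} = \frac{6880}{7 \sqrt{9349}} = 6880 \frac{\sqrt{9349}}{65443} = \frac{6880 \sqrt{9349}}{65443}$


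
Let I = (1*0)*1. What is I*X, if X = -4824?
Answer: 0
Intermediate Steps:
I = 0 (I = 0*1 = 0)
I*X = 0*(-4824) = 0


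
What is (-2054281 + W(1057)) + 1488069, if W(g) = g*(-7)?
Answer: -573611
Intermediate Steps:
W(g) = -7*g
(-2054281 + W(1057)) + 1488069 = (-2054281 - 7*1057) + 1488069 = (-2054281 - 7399) + 1488069 = -2061680 + 1488069 = -573611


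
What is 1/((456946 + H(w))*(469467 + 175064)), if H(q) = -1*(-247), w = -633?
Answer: 1/294675061483 ≈ 3.3936e-12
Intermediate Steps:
H(q) = 247
1/((456946 + H(w))*(469467 + 175064)) = 1/((456946 + 247)*(469467 + 175064)) = 1/(457193*644531) = 1/294675061483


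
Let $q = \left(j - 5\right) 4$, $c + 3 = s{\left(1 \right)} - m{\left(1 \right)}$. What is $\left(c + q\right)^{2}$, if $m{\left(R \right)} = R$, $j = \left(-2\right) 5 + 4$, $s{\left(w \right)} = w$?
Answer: $2209$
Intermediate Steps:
$j = -6$ ($j = -10 + 4 = -6$)
$c = -3$ ($c = -3 + \left(1 - 1\right) = -3 + 0 = -3$)
$q = -44$ ($q = \left(-6 - 5\right) 4 = \left(-11\right) 4 = -44$)
$\left(c + q\right)^{2} = \left(-3 - 44\right)^{2} = \left(-47\right)^{2} = 2209$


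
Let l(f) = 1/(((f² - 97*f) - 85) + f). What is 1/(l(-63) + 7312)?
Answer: 9932/72622785 ≈ 0.00013676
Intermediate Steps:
l(f) = 1/(-85 + f² - 96*f) (l(f) = 1/((-85 + f² - 97*f) + f) = 1/(-85 + f² - 96*f))
1/(l(-63) + 7312) = 1/(1/(-85 + (-63)² - 96*(-63)) + 7312) = 1/(1/(-85 + 3969 + 6048) + 7312) = 1/(1/9932 + 7312) = 1/(72622785/9932) = 9932/72622785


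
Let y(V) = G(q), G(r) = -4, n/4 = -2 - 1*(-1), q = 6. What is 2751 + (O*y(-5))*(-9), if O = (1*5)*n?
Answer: 2031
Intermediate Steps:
n = -4 (n = 4*(-2 - 1*(-1)) = 4*(-2 + 1) = 4*(-1) = -4)
O = -20 (O = (1*5)*(-4) = 5*(-4) = -20)
y(V) = -4
2751 + (O*y(-5))*(-9) = 2751 - 20*(-4)*(-9) = 2751 + 80*(-9) = 2751 - 720 = 2031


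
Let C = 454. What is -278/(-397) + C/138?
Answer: 109301/27393 ≈ 3.9901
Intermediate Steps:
-278/(-397) + C/138 = -278/(-397) + 454/138 = -278*(-1/397) + 454*(1/138) = 278/397 + 227/69 = 109301/27393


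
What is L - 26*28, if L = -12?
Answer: -740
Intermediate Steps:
L - 26*28 = -12 - 26*28 = -12 - 728 = -740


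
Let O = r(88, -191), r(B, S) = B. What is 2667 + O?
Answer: 2755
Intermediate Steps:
O = 88
2667 + O = 2667 + 88 = 2755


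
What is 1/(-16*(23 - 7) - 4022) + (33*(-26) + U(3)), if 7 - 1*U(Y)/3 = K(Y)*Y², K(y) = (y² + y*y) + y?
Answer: -6006313/4278 ≈ -1404.0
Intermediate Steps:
K(y) = y + 2*y² (K(y) = (y² + y²) + y = 2*y² + y = y + 2*y²)
U(Y) = 21 - 3*Y³*(1 + 2*Y) (U(Y) = 21 - 3*Y*(1 + 2*Y)*Y² = 21 - 3*Y³*(1 + 2*Y))
1/(-16*(23 - 7) - 4022) + (33*(-26) + U(3)) = 1/(-16*(23 - 7) - 4022) + (33*(-26) + (21 - 6*3⁴ - 3*3³)) = 1/(-16*16 - 4022) + (-858 + (21 - 6*81 - 3*27)) = 1/(-256 - 4022) + (-858 + (21 - 486 - 81)) = 1/(-4278) + (-858 - 546) = -1/4278 - 1404 = -6006313/4278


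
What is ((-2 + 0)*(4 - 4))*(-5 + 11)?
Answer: 0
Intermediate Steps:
((-2 + 0)*(4 - 4))*(-5 + 11) = -2*0*6 = 0*6 = 0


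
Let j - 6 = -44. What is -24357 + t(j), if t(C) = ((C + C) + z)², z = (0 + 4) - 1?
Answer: -19028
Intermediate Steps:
j = -38 (j = 6 - 44 = -38)
z = 3 (z = 4 - 1 = 3)
t(C) = (3 + 2*C)² (t(C) = ((C + C) + 3)² = (2*C + 3)² = (3 + 2*C)²)
-24357 + t(j) = -24357 + (3 + 2*(-38))² = -24357 + (3 - 76)² = -24357 + (-73)² = -24357 + 5329 = -19028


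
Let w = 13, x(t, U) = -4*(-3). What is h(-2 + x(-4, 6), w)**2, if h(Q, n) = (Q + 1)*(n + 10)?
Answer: 64009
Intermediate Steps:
x(t, U) = 12
h(Q, n) = (1 + Q)*(10 + n)
h(-2 + x(-4, 6), w)**2 = (10 + 13 + 10*(-2 + 12) + (-2 + 12)*13)**2 = (10 + 13 + 10*10 + 10*13)**2 = (10 + 13 + 100 + 130)**2 = 253**2 = 64009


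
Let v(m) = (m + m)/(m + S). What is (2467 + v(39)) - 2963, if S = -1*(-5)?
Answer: -10873/22 ≈ -494.23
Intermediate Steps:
S = 5
v(m) = 2*m/(5 + m) (v(m) = (m + m)/(m + 5) = (2*m)/(5 + m) = 2*m/(5 + m))
(2467 + v(39)) - 2963 = (2467 + 2*39/(5 + 39)) - 2963 = (2467 + 2*39/44) - 2963 = (2467 + 2*39*(1/44)) - 2963 = (2467 + 39/22) - 2963 = 54313/22 - 2963 = -10873/22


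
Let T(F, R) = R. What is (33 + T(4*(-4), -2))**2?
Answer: 961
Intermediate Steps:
(33 + T(4*(-4), -2))**2 = (33 - 2)**2 = 31**2 = 961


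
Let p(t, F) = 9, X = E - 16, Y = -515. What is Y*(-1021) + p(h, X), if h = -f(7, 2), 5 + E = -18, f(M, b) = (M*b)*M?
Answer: 525824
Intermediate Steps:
f(M, b) = b*M**2
E = -23 (E = -5 - 18 = -23)
X = -39 (X = -23 - 16 = -39)
h = -98 (h = -2*7**2 = -2*49 = -1*98 = -98)
Y*(-1021) + p(h, X) = -515*(-1021) + 9 = 525815 + 9 = 525824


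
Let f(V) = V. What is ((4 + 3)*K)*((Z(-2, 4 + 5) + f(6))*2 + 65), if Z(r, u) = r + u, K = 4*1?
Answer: 2548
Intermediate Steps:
K = 4
((4 + 3)*K)*((Z(-2, 4 + 5) + f(6))*2 + 65) = ((4 + 3)*4)*(((-2 + (4 + 5)) + 6)*2 + 65) = (7*4)*(((-2 + 9) + 6)*2 + 65) = 28*((7 + 6)*2 + 65) = 28*(13*2 + 65) = 28*(26 + 65) = 28*91 = 2548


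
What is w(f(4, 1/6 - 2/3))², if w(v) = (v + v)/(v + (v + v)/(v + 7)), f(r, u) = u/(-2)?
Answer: 3364/1369 ≈ 2.4573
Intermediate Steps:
f(r, u) = -u/2
w(v) = 2*v/(v + 2*v/(7 + v)) (w(v) = (2*v)/(v + (2*v)/(7 + v)) = (2*v)/(v + 2*v/(7 + v)) = 2*v/(v + 2*v/(7 + v)))
w(f(4, 1/6 - 2/3))² = (2*(7 - (1/6 - 2/3)/2)/(9 - (1/6 - 2/3)/2))² = (2*(7 - (1*(⅙) - 2*⅓)/2)/(9 - (1*(⅙) - 2*⅓)/2))² = (2*(7 - (⅙ - ⅔)/2)/(9 - (⅙ - ⅔)/2))² = (2*(7 - ½*(-½))/(9 - ½*(-½)))² = (2*(7 + ¼)/(9 + ¼))² = (2*(29/4)/(37/4))² = (2*(4/37)*(29/4))² = (58/37)² = 3364/1369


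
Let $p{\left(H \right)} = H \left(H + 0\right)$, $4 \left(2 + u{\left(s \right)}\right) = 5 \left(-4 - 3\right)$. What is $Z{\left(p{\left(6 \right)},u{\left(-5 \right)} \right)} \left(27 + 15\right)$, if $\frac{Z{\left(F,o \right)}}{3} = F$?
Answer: $4536$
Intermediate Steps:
$u{\left(s \right)} = - \frac{43}{4}$ ($u{\left(s \right)} = -2 + \frac{5 \left(-4 - 3\right)}{4} = -2 + \frac{5 \left(-7\right)}{4} = -2 + \frac{1}{4} \left(-35\right) = -2 - \frac{35}{4} = - \frac{43}{4}$)
$p{\left(H \right)} = H^{2}$ ($p{\left(H \right)} = H H = H^{2}$)
$Z{\left(F,o \right)} = 3 F$
$Z{\left(p{\left(6 \right)},u{\left(-5 \right)} \right)} \left(27 + 15\right) = 3 \cdot 6^{2} \left(27 + 15\right) = 3 \cdot 36 \cdot 42 = 108 \cdot 42 = 4536$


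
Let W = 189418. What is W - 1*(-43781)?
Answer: 233199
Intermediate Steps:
W - 1*(-43781) = 189418 - 1*(-43781) = 189418 + 43781 = 233199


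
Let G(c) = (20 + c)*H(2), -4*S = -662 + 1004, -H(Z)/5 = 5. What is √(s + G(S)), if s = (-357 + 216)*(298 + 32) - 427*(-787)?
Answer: √1164626/2 ≈ 539.59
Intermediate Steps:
H(Z) = -25 (H(Z) = -5*5 = -25)
S = -171/2 (S = -(-662 + 1004)/4 = -¼*342 = -171/2 ≈ -85.500)
s = 289519 (s = -141*330 + 336049 = -46530 + 336049 = 289519)
G(c) = -500 - 25*c (G(c) = (20 + c)*(-25) = -500 - 25*c)
√(s + G(S)) = √(289519 + (-500 - 25*(-171/2))) = √(289519 + (-500 + 4275/2)) = √(289519 + 3275/2) = √(582313/2) = √1164626/2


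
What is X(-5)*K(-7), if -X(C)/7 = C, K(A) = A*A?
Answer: 1715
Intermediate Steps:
K(A) = A²
X(C) = -7*C
X(-5)*K(-7) = -7*(-5)*(-7)² = 35*49 = 1715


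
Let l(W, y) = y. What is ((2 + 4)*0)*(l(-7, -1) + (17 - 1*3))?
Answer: 0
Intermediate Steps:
((2 + 4)*0)*(l(-7, -1) + (17 - 1*3)) = ((2 + 4)*0)*(-1 + (17 - 1*3)) = (6*0)*(-1 + (17 - 3)) = 0*(-1 + 14) = 0*13 = 0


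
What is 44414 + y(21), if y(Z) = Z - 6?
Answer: 44429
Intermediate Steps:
y(Z) = -6 + Z
44414 + y(21) = 44414 + (-6 + 21) = 44414 + 15 = 44429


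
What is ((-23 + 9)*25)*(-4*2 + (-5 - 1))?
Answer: 4900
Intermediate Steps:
((-23 + 9)*25)*(-4*2 + (-5 - 1)) = (-14*25)*(-8 - 6) = -350*(-14) = 4900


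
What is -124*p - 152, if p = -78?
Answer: 9520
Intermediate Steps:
-124*p - 152 = -124*(-78) - 152 = 9672 - 152 = 9520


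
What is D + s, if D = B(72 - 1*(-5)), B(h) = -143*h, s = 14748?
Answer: 3737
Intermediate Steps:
D = -11011 (D = -143*(72 - 1*(-5)) = -143*(72 + 5) = -143*77 = -11011)
D + s = -11011 + 14748 = 3737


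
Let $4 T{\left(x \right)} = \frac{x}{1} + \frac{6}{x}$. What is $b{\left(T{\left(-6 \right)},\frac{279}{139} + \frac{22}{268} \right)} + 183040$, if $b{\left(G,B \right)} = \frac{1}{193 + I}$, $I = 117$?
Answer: $\frac{56742401}{310} \approx 1.8304 \cdot 10^{5}$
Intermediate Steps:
$T{\left(x \right)} = \frac{x}{4} + \frac{3}{2 x}$ ($T{\left(x \right)} = \frac{\frac{x}{1} + \frac{6}{x}}{4} = \frac{x 1 + \frac{6}{x}}{4} = \frac{x + \frac{6}{x}}{4} = \frac{x}{4} + \frac{3}{2 x}$)
$b{\left(G,B \right)} = \frac{1}{310}$ ($b{\left(G,B \right)} = \frac{1}{193 + 117} = \frac{1}{310}$)
$b{\left(T{\left(-6 \right)},\frac{279}{139} + \frac{22}{268} \right)} + 183040 = \frac{1}{310} + 183040 = \frac{56742401}{310}$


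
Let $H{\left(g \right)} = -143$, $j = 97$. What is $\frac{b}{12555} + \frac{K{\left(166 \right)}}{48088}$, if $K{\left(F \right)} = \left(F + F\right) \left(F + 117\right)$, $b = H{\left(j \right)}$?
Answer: $\frac{293185249}{150936210} \approx 1.9424$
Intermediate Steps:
$b = -143$
$K{\left(F \right)} = 2 F \left(117 + F\right)$
$\frac{b}{12555} + \frac{K{\left(166 \right)}}{48088} = - \frac{143}{12555} + \frac{2 \cdot 166 \left(117 + 166\right)}{48088} = \left(-143\right) \frac{1}{12555} + 2 \cdot 166 \cdot 283 \cdot \frac{1}{48088} = - \frac{143}{12555} + 93956 \cdot \frac{1}{48088} = - \frac{143}{12555} + \frac{23489}{12022} = \frac{293185249}{150936210}$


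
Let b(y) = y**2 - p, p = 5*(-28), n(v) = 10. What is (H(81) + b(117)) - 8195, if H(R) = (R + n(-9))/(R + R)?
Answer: 912799/162 ≈ 5634.6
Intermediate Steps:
p = -140
b(y) = 140 + y**2 (b(y) = y**2 - 1*(-140) = y**2 + 140 = 140 + y**2)
H(R) = (10 + R)/(2*R) (H(R) = (R + 10)/(R + R) = (10 + R)/((2*R)) = (10 + R)*(1/(2*R)) = (10 + R)/(2*R))
(H(81) + b(117)) - 8195 = ((1/2)*(10 + 81)/81 + (140 + 117**2)) - 8195 = ((1/2)*(1/81)*91 + (140 + 13689)) - 8195 = (91/162 + 13829) - 8195 = 2240389/162 - 8195 = 912799/162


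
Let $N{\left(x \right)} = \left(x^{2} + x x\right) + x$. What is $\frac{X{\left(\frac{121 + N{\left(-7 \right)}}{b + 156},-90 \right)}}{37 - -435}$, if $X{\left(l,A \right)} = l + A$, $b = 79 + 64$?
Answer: $- \frac{13349}{70564} \approx -0.18918$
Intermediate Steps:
$N{\left(x \right)} = x + 2 x^{2}$ ($N{\left(x \right)} = \left(x^{2} + x^{2}\right) + x = 2 x^{2} + x = x + 2 x^{2}$)
$b = 143$
$X{\left(l,A \right)} = A + l$
$\frac{X{\left(\frac{121 + N{\left(-7 \right)}}{b + 156},-90 \right)}}{37 - -435} = \frac{-90 + \frac{121 - 7 \left(1 + 2 \left(-7\right)\right)}{143 + 156}}{37 - -435} = \frac{-90 + \frac{121 - 7 \left(1 - 14\right)}{299}}{37 + 435} = \frac{-90 + \left(121 - -91\right) \frac{1}{299}}{472} = \left(-90 + \left(121 + 91\right) \frac{1}{299}\right) \frac{1}{472} = \left(-90 + 212 \cdot \frac{1}{299}\right) \frac{1}{472} = \left(-90 + \frac{212}{299}\right) \frac{1}{472} = \left(- \frac{26698}{299}\right) \frac{1}{472} = - \frac{13349}{70564}$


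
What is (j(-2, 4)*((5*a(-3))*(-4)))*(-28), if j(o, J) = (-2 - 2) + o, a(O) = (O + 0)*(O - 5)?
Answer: -80640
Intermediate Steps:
a(O) = O*(-5 + O)
j(o, J) = -4 + o
(j(-2, 4)*((5*a(-3))*(-4)))*(-28) = ((-4 - 2)*((5*(-3*(-5 - 3)))*(-4)))*(-28) = -6*5*(-3*(-8))*(-4)*(-28) = -6*5*24*(-4)*(-28) = -720*(-4)*(-28) = -6*(-480)*(-28) = 2880*(-28) = -80640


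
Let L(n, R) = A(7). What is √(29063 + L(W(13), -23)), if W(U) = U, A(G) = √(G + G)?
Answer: √(29063 + √14) ≈ 170.49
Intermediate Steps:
A(G) = √2*√G (A(G) = √(2*G) = √2*√G)
L(n, R) = √14 (L(n, R) = √2*√7 = √14)
√(29063 + L(W(13), -23)) = √(29063 + √14)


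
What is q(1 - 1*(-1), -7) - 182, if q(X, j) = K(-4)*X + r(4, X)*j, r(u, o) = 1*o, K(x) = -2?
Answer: -200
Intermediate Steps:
r(u, o) = o
q(X, j) = -2*X + X*j
q(1 - 1*(-1), -7) - 182 = (1 - 1*(-1))*(-2 - 7) - 182 = (1 + 1)*(-9) - 182 = 2*(-9) - 182 = -18 - 182 = -200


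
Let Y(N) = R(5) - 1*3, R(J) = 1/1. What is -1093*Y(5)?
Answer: 2186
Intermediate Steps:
R(J) = 1
Y(N) = -2 (Y(N) = 1 - 1*3 = 1 - 3 = -2)
-1093*Y(5) = -1093*(-2) = 2186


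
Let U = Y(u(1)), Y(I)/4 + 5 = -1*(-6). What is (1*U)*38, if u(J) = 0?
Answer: 152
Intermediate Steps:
Y(I) = 4 (Y(I) = -20 + 4*(-1*(-6)) = -20 + 4*6 = -20 + 24 = 4)
U = 4
(1*U)*38 = (1*4)*38 = 4*38 = 152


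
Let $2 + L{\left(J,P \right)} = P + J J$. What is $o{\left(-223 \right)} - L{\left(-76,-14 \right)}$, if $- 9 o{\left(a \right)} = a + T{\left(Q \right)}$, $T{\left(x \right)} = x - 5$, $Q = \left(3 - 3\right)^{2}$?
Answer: $- \frac{17204}{3} \approx -5734.7$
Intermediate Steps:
$L{\left(J,P \right)} = -2 + P + J^{2}$ ($L{\left(J,P \right)} = -2 + \left(P + J J\right) = -2 + \left(P + J^{2}\right) = -2 + P + J^{2}$)
$Q = 0$ ($Q = 0^{2} = 0$)
$T{\left(x \right)} = -5 + x$
$o{\left(a \right)} = \frac{5}{9} - \frac{a}{9}$ ($o{\left(a \right)} = - \frac{a + \left(-5 + 0\right)}{9} = - \frac{a - 5}{9} = - \frac{-5 + a}{9} = \frac{5}{9} - \frac{a}{9}$)
$o{\left(-223 \right)} - L{\left(-76,-14 \right)} = \left(\frac{5}{9} - - \frac{223}{9}\right) - \left(-2 - 14 + \left(-76\right)^{2}\right) = \left(\frac{5}{9} + \frac{223}{9}\right) - \left(-2 - 14 + 5776\right) = \frac{76}{3} - 5760 = - \frac{17204}{3}$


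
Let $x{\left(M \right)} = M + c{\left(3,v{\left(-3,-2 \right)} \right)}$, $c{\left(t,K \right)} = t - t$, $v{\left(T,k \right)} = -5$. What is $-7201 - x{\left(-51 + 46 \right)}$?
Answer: $-7196$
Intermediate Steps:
$c{\left(t,K \right)} = 0$
$x{\left(M \right)} = M$ ($x{\left(M \right)} = M + 0 = M$)
$-7201 - x{\left(-51 + 46 \right)} = -7201 - \left(-51 + 46\right) = -7201 - -5 = -7201 + 5 = -7196$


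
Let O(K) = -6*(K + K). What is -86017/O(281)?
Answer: 86017/3372 ≈ 25.509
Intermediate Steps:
O(K) = -12*K
-86017/O(281) = -86017/((-12*281)) = -86017/(-3372) = -86017*(-1/3372) = 86017/3372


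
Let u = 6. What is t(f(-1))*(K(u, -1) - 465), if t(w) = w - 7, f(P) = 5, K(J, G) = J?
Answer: 918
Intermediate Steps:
t(w) = -7 + w
t(f(-1))*(K(u, -1) - 465) = (-7 + 5)*(6 - 465) = -2*(-459) = 918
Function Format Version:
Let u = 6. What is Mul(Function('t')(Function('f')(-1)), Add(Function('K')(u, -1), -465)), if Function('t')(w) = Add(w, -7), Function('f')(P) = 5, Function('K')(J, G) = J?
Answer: 918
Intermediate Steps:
Function('t')(w) = Add(-7, w)
Mul(Function('t')(Function('f')(-1)), Add(Function('K')(u, -1), -465)) = Mul(Add(-7, 5), Add(6, -465)) = Mul(-2, -459) = 918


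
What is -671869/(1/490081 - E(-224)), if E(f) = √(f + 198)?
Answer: -329270231389/6244664050587 - 161369084269352509*I*√26/6244664050587 ≈ -0.052728 - 1.3176e+5*I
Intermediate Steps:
E(f) = √(198 + f)
-671869/(1/490081 - E(-224)) = -671869/(1/490081 - √(198 - 224)) = -671869/(1/490081 - √(-26)) = -671869/(1/490081 - I*√26)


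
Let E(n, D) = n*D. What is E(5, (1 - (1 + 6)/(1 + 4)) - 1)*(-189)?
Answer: 1323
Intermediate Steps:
E(n, D) = D*n
E(5, (1 - (1 + 6)/(1 + 4)) - 1)*(-189) = (((1 - (1 + 6)/(1 + 4)) - 1)*5)*(-189) = (((1 - 7/5) - 1)*5)*(-189) = ((-⅖ - 1)*5)*(-189) = -7/5*5*(-189) = -7*(-189) = 1323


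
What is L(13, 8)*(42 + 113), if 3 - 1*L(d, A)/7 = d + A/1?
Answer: -19530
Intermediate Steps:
L(d, A) = 21 - 7*A - 7*d (L(d, A) = 21 - 7*(d + A/1) = 21 - 7*(d + A*1) = 21 - 7*(d + A) = 21 - 7*(A + d) = 21 + (-7*A - 7*d) = 21 - 7*A - 7*d)
L(13, 8)*(42 + 113) = (21 - 7*8 - 7*13)*(42 + 113) = (21 - 56 - 91)*155 = -126*155 = -19530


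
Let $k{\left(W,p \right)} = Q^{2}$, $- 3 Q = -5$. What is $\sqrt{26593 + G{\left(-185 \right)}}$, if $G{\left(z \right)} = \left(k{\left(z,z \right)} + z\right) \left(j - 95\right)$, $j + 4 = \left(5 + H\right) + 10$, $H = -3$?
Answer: $\frac{\sqrt{382017}}{3} \approx 206.03$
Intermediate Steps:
$Q = \frac{5}{3}$ ($Q = \left(- \frac{1}{3}\right) \left(-5\right) = \frac{5}{3} \approx 1.6667$)
$j = 8$ ($j = -4 + \left(\left(5 - 3\right) + 10\right) = -4 + \left(2 + 10\right) = -4 + 12 = 8$)
$k{\left(W,p \right)} = \frac{25}{9}$ ($k{\left(W,p \right)} = \left(\frac{5}{3}\right)^{2} = \frac{25}{9}$)
$G{\left(z \right)} = - \frac{725}{3} - 87 z$ ($G{\left(z \right)} = \left(\frac{25}{9} + z\right) \left(8 - 95\right) = \left(\frac{25}{9} + z\right) \left(-87\right) = - \frac{725}{3} - 87 z$)
$\sqrt{26593 + G{\left(-185 \right)}} = \sqrt{26593 - - \frac{47560}{3}} = \sqrt{26593 + \left(- \frac{725}{3} + 16095\right)} = \sqrt{26593 + \frac{47560}{3}} = \sqrt{\frac{127339}{3}} = \frac{\sqrt{382017}}{3}$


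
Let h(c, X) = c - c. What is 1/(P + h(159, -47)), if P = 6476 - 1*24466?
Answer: -1/17990 ≈ -5.5586e-5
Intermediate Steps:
h(c, X) = 0
P = -17990 (P = 6476 - 24466 = -17990)
1/(P + h(159, -47)) = 1/(-17990 + 0) = 1/(-17990) = -1/17990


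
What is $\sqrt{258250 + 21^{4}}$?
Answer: $\sqrt{452731} \approx 672.85$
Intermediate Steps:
$\sqrt{258250 + 21^{4}} = \sqrt{258250 + 194481} = \sqrt{452731}$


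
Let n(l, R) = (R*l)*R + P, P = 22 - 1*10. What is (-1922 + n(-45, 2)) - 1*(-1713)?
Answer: -377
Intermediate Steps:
P = 12 (P = 22 - 10 = 12)
n(l, R) = 12 + l*R**2 (n(l, R) = (R*l)*R + 12 = l*R**2 + 12 = 12 + l*R**2)
(-1922 + n(-45, 2)) - 1*(-1713) = (-1922 + (12 - 45*2**2)) - 1*(-1713) = (-1922 + (12 - 45*4)) + 1713 = (-1922 + (12 - 180)) + 1713 = (-1922 - 168) + 1713 = -2090 + 1713 = -377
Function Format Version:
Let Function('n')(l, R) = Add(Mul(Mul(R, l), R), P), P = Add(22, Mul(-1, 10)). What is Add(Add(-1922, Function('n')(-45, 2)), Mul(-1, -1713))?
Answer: -377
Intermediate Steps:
P = 12 (P = Add(22, -10) = 12)
Function('n')(l, R) = Add(12, Mul(l, Pow(R, 2))) (Function('n')(l, R) = Add(Mul(Mul(R, l), R), 12) = Add(Mul(l, Pow(R, 2)), 12) = Add(12, Mul(l, Pow(R, 2))))
Add(Add(-1922, Function('n')(-45, 2)), Mul(-1, -1713)) = Add(Add(-1922, Add(12, Mul(-45, Pow(2, 2)))), Mul(-1, -1713)) = Add(Add(-1922, Add(12, Mul(-45, 4))), 1713) = Add(Add(-1922, Add(12, -180)), 1713) = Add(Add(-1922, -168), 1713) = Add(-2090, 1713) = -377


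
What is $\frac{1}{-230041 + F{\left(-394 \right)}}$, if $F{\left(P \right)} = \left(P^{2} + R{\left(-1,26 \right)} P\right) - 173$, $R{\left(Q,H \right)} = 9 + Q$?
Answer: $- \frac{1}{78130} \approx -1.2799 \cdot 10^{-5}$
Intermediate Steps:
$F{\left(P \right)} = -173 + P^{2} + 8 P$ ($F{\left(P \right)} = \left(P^{2} + \left(9 - 1\right) P\right) - 173 = \left(P^{2} + 8 P\right) - 173 = -173 + P^{2} + 8 P$)
$\frac{1}{-230041 + F{\left(-394 \right)}} = \frac{1}{-230041 + \left(-173 + \left(-394\right)^{2} + 8 \left(-394\right)\right)} = \frac{1}{-230041 - -151911} = \frac{1}{-230041 + 151911} = \frac{1}{-78130} = - \frac{1}{78130}$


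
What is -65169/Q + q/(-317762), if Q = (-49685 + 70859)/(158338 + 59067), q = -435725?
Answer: -375171991971245/560691049 ≈ -6.6912e+5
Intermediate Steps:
Q = 21174/217405 ≈ 0.097394
-65169/Q + q/(-317762) = -65169/21174/217405 - 435725/(-317762) = -65169*217405/21174 - 435725*(-1/317762) = -4722688815/7058 + 435725/317762 = -375171991971245/560691049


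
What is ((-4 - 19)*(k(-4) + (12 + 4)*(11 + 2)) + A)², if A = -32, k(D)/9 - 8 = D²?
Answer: 95726656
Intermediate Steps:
k(D) = 72 + 9*D²
((-4 - 19)*(k(-4) + (12 + 4)*(11 + 2)) + A)² = ((-4 - 19)*((72 + 9*(-4)²) + (12 + 4)*(11 + 2)) - 32)² = (-23*((72 + 9*16) + 16*13) - 32)² = (-23*((72 + 144) + 208) - 32)² = (-23*(216 + 208) - 32)² = (-23*424 - 32)² = (-9752 - 32)² = (-9784)² = 95726656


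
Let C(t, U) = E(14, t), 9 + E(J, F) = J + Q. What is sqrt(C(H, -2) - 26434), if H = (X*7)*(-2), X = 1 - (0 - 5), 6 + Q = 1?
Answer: I*sqrt(26434) ≈ 162.59*I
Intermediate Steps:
Q = -5 (Q = -6 + 1 = -5)
X = 6 (X = 1 - 1*(-5) = 1 + 5 = 6)
E(J, F) = -14 + J (E(J, F) = -9 + (J - 5) = -9 + (-5 + J) = -14 + J)
H = -84 (H = (6*7)*(-2) = 42*(-2) = -84)
C(t, U) = 0 (C(t, U) = -14 + 14 = 0)
sqrt(C(H, -2) - 26434) = sqrt(0 - 26434) = sqrt(-26434) = I*sqrt(26434)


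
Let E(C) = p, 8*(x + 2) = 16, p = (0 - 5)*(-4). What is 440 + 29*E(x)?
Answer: 1020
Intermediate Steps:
p = 20 (p = -5*(-4) = 20)
x = 0 (x = -2 + (⅛)*16 = -2 + 2 = 0)
E(C) = 20
440 + 29*E(x) = 440 + 29*20 = 440 + 580 = 1020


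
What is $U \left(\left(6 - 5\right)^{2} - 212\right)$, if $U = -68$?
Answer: $14348$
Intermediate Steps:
$U \left(\left(6 - 5\right)^{2} - 212\right) = - 68 \left(\left(6 - 5\right)^{2} - 212\right) = - 68 \left(1^{2} - 212\right) = - 68 \left(1 - 212\right) = \left(-68\right) \left(-211\right) = 14348$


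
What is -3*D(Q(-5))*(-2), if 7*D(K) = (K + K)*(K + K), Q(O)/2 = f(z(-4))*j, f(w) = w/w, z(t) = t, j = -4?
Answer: 1536/7 ≈ 219.43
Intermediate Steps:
f(w) = 1
Q(O) = -8 (Q(O) = 2*(1*(-4)) = 2*(-4) = -8)
D(K) = 4*K**2/7 (D(K) = ((K + K)*(K + K))/7 = ((2*K)*(2*K))/7 = (4*K**2)/7 = 4*K**2/7)
-3*D(Q(-5))*(-2) = -12*(-8)**2/7*(-2) = -12*64/7*(-2) = -3*256/7*(-2) = -768/7*(-2) = 1536/7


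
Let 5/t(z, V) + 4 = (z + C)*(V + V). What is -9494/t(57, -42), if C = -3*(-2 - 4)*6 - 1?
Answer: 26165464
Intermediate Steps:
C = 107 (C = -(-18)*6 - 1 = -3*(-36) - 1 = 108 - 1 = 107)
t(z, V) = 5/(-4 + 2*V*(107 + z)) (t(z, V) = 5/(-4 + (z + 107)*(V + V)) = 5/(-4 + (107 + z)*(2*V)) = 5/(-4 + 2*V*(107 + z)))
-9494/t(57, -42) = -9494/(5/(2*(-2 + 107*(-42) - 42*57))) = -9494/(5/(2*(-2 - 4494 - 2394))) = -9494/((5/2)/(-6890)) = -9494/((5/2)*(-1/6890)) = -9494/(-1/2756) = -9494*(-2756) = 26165464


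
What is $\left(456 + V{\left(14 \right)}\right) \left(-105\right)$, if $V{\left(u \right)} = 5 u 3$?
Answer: $-69930$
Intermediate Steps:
$V{\left(u \right)} = 15 u$ ($V{\left(u \right)} = 5 \cdot 3 u = 15 u$)
$\left(456 + V{\left(14 \right)}\right) \left(-105\right) = \left(456 + 15 \cdot 14\right) \left(-105\right) = \left(456 + 210\right) \left(-105\right) = 666 \left(-105\right) = -69930$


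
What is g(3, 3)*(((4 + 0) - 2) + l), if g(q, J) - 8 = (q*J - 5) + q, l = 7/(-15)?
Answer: 23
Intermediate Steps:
l = -7/15 (l = 7*(-1/15) = -7/15 ≈ -0.46667)
g(q, J) = 3 + q + J*q (g(q, J) = 8 + ((q*J - 5) + q) = 8 + ((J*q - 5) + q) = 8 + ((-5 + J*q) + q) = 8 + (-5 + q + J*q) = 3 + q + J*q)
g(3, 3)*(((4 + 0) - 2) + l) = (3 + 3 + 3*3)*(((4 + 0) - 2) - 7/15) = (3 + 3 + 9)*((4 - 2) - 7/15) = 15*(2 - 7/15) = 15*(23/15) = 23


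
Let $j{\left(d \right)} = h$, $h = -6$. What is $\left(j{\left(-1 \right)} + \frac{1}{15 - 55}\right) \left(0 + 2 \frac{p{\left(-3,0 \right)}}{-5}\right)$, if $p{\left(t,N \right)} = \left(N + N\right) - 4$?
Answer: $- \frac{241}{25} \approx -9.64$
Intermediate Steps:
$p{\left(t,N \right)} = -4 + 2 N$ ($p{\left(t,N \right)} = 2 N - 4 = -4 + 2 N$)
$j{\left(d \right)} = -6$
$\left(j{\left(-1 \right)} + \frac{1}{15 - 55}\right) \left(0 + 2 \frac{p{\left(-3,0 \right)}}{-5}\right) = \left(-6 + \frac{1}{15 - 55}\right) \left(0 + 2 \frac{-4 + 2 \cdot 0}{-5}\right) = \left(-6 + \frac{1}{-40}\right) \left(0 + 2 \left(-4 + 0\right) \left(- \frac{1}{5}\right)\right) = \left(-6 - \frac{1}{40}\right) \left(0 + 2 \left(\left(-4\right) \left(- \frac{1}{5}\right)\right)\right) = - \frac{241 \left(0 + 2 \cdot \frac{4}{5}\right)}{40} = - \frac{241 \left(0 + \frac{8}{5}\right)}{40} = \left(- \frac{241}{40}\right) \frac{8}{5} = - \frac{241}{25}$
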